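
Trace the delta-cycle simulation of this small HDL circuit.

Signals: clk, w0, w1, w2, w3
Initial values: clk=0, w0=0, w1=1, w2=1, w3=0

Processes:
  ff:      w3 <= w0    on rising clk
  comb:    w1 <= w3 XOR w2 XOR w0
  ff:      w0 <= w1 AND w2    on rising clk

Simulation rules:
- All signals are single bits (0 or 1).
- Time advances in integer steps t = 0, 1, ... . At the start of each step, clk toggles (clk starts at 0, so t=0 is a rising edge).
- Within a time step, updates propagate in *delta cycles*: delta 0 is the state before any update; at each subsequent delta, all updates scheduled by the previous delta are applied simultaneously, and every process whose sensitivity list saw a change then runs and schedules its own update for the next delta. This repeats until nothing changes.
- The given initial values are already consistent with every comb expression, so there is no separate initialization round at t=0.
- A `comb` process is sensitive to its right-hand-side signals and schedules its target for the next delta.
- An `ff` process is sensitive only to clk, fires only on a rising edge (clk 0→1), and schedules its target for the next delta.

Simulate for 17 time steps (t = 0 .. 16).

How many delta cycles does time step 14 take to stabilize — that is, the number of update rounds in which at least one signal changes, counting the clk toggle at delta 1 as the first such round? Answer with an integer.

t0.Δ0 w1=1 w0=0 clk=0 w2=1 w3=0
t0.Δ1 w1=1 w0=0 clk=1 w2=1 w3=0
t0.Δ2 w1=1 w0=1 clk=1 w2=1 w3=0
t0.Δ3 w1=0 w0=1 clk=1 w2=1 w3=0
t1.Δ0 w1=0 w0=1 clk=1 w2=1 w3=0
t1.Δ1 w1=0 w0=1 clk=0 w2=1 w3=0
t2.Δ0 w1=0 w0=1 clk=0 w2=1 w3=0
t2.Δ1 w1=0 w0=1 clk=1 w2=1 w3=0
t2.Δ2 w1=0 w0=0 clk=1 w2=1 w3=1
t3.Δ0 w1=0 w0=0 clk=1 w2=1 w3=1
t3.Δ1 w1=0 w0=0 clk=0 w2=1 w3=1
t4.Δ0 w1=0 w0=0 clk=0 w2=1 w3=1
t4.Δ1 w1=0 w0=0 clk=1 w2=1 w3=1
t4.Δ2 w1=0 w0=0 clk=1 w2=1 w3=0
t4.Δ3 w1=1 w0=0 clk=1 w2=1 w3=0
t5.Δ0 w1=1 w0=0 clk=1 w2=1 w3=0
t5.Δ1 w1=1 w0=0 clk=0 w2=1 w3=0
t6.Δ0 w1=1 w0=0 clk=0 w2=1 w3=0
t6.Δ1 w1=1 w0=0 clk=1 w2=1 w3=0
t6.Δ2 w1=1 w0=1 clk=1 w2=1 w3=0
t6.Δ3 w1=0 w0=1 clk=1 w2=1 w3=0
t7.Δ0 w1=0 w0=1 clk=1 w2=1 w3=0
t7.Δ1 w1=0 w0=1 clk=0 w2=1 w3=0
t8.Δ0 w1=0 w0=1 clk=0 w2=1 w3=0
t8.Δ1 w1=0 w0=1 clk=1 w2=1 w3=0
t8.Δ2 w1=0 w0=0 clk=1 w2=1 w3=1
t9.Δ0 w1=0 w0=0 clk=1 w2=1 w3=1
t9.Δ1 w1=0 w0=0 clk=0 w2=1 w3=1
t10.Δ0 w1=0 w0=0 clk=0 w2=1 w3=1
t10.Δ1 w1=0 w0=0 clk=1 w2=1 w3=1
t10.Δ2 w1=0 w0=0 clk=1 w2=1 w3=0
t10.Δ3 w1=1 w0=0 clk=1 w2=1 w3=0
t11.Δ0 w1=1 w0=0 clk=1 w2=1 w3=0
t11.Δ1 w1=1 w0=0 clk=0 w2=1 w3=0
t12.Δ0 w1=1 w0=0 clk=0 w2=1 w3=0
t12.Δ1 w1=1 w0=0 clk=1 w2=1 w3=0
t12.Δ2 w1=1 w0=1 clk=1 w2=1 w3=0
t12.Δ3 w1=0 w0=1 clk=1 w2=1 w3=0
t13.Δ0 w1=0 w0=1 clk=1 w2=1 w3=0
t13.Δ1 w1=0 w0=1 clk=0 w2=1 w3=0
t14.Δ0 w1=0 w0=1 clk=0 w2=1 w3=0
t14.Δ1 w1=0 w0=1 clk=1 w2=1 w3=0
t14.Δ2 w1=0 w0=0 clk=1 w2=1 w3=1
t15.Δ0 w1=0 w0=0 clk=1 w2=1 w3=1
t15.Δ1 w1=0 w0=0 clk=0 w2=1 w3=1
t16.Δ0 w1=0 w0=0 clk=0 w2=1 w3=1
t16.Δ1 w1=0 w0=0 clk=1 w2=1 w3=1
t16.Δ2 w1=0 w0=0 clk=1 w2=1 w3=0
t16.Δ3 w1=1 w0=0 clk=1 w2=1 w3=0

2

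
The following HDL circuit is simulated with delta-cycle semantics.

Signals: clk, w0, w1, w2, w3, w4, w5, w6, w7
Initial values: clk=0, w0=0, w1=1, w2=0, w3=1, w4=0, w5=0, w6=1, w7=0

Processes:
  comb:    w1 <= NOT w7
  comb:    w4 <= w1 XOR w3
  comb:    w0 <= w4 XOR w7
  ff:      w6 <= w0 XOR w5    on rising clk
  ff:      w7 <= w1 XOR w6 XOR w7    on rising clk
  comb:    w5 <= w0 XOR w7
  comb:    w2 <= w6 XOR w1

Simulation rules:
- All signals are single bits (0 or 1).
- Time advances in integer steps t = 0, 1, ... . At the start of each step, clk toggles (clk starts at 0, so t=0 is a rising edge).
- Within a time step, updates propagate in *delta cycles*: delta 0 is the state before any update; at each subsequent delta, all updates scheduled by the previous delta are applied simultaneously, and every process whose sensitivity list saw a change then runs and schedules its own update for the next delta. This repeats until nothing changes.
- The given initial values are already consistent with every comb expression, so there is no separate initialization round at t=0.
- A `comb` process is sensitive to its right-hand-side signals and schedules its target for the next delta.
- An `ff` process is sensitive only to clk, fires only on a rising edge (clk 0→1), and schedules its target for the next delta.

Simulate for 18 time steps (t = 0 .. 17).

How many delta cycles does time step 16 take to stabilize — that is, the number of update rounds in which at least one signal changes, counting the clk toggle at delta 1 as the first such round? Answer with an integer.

t=0 Δ0: w6=1 w4=0 w7=0 w0=0 w5=0 w1=1 w3=1 w2=0 clk=0
  Δ1: clk:0→1
  Δ2: w6:1→0
  Δ3: w2:0→1
  (3Δ to stable)
t=1 Δ0: w6=0 w4=0 w7=0 w0=0 w5=0 w1=1 w3=1 w2=1 clk=1
  Δ1: clk:1→0
  (1Δ to stable)
t=2 Δ0: w6=0 w4=0 w7=0 w0=0 w5=0 w1=1 w3=1 w2=1 clk=0
  Δ1: clk:0→1
  Δ2: w7:0→1
  Δ3: w0:0→1, w5:0→1, w1:1→0
  Δ4: w4:0→1, w5:1→0, w2:1→0
  Δ5: w0:1→0
  Δ6: w5:0→1
  (6Δ to stable)
t=3 Δ0: w6=0 w4=1 w7=1 w0=0 w5=1 w1=0 w3=1 w2=0 clk=1
  Δ1: clk:1→0
  (1Δ to stable)
t=4 Δ0: w6=0 w4=1 w7=1 w0=0 w5=1 w1=0 w3=1 w2=0 clk=0
  Δ1: clk:0→1
  Δ2: w6:0→1
  Δ3: w2:0→1
  (3Δ to stable)
t=5 Δ0: w6=1 w4=1 w7=1 w0=0 w5=1 w1=0 w3=1 w2=1 clk=1
  Δ1: clk:1→0
  (1Δ to stable)
t=6 Δ0: w6=1 w4=1 w7=1 w0=0 w5=1 w1=0 w3=1 w2=1 clk=0
  Δ1: clk:0→1
  Δ2: w7:1→0
  Δ3: w0:0→1, w5:1→0, w1:0→1
  Δ4: w4:1→0, w5:0→1, w2:1→0
  Δ5: w0:1→0
  Δ6: w5:1→0
  (6Δ to stable)
t=7 Δ0: w6=1 w4=0 w7=0 w0=0 w5=0 w1=1 w3=1 w2=0 clk=1
  Δ1: clk:1→0
  (1Δ to stable)
t=8 Δ0: w6=1 w4=0 w7=0 w0=0 w5=0 w1=1 w3=1 w2=0 clk=0
  Δ1: clk:0→1
  Δ2: w6:1→0
  Δ3: w2:0→1
  (3Δ to stable)
t=9 Δ0: w6=0 w4=0 w7=0 w0=0 w5=0 w1=1 w3=1 w2=1 clk=1
  Δ1: clk:1→0
  (1Δ to stable)
t=10 Δ0: w6=0 w4=0 w7=0 w0=0 w5=0 w1=1 w3=1 w2=1 clk=0
  Δ1: clk:0→1
  Δ2: w7:0→1
  Δ3: w0:0→1, w5:0→1, w1:1→0
  Δ4: w4:0→1, w5:1→0, w2:1→0
  Δ5: w0:1→0
  Δ6: w5:0→1
  (6Δ to stable)
t=11 Δ0: w6=0 w4=1 w7=1 w0=0 w5=1 w1=0 w3=1 w2=0 clk=1
  Δ1: clk:1→0
  (1Δ to stable)
t=12 Δ0: w6=0 w4=1 w7=1 w0=0 w5=1 w1=0 w3=1 w2=0 clk=0
  Δ1: clk:0→1
  Δ2: w6:0→1
  Δ3: w2:0→1
  (3Δ to stable)
t=13 Δ0: w6=1 w4=1 w7=1 w0=0 w5=1 w1=0 w3=1 w2=1 clk=1
  Δ1: clk:1→0
  (1Δ to stable)
t=14 Δ0: w6=1 w4=1 w7=1 w0=0 w5=1 w1=0 w3=1 w2=1 clk=0
  Δ1: clk:0→1
  Δ2: w7:1→0
  Δ3: w0:0→1, w5:1→0, w1:0→1
  Δ4: w4:1→0, w5:0→1, w2:1→0
  Δ5: w0:1→0
  Δ6: w5:1→0
  (6Δ to stable)
t=15 Δ0: w6=1 w4=0 w7=0 w0=0 w5=0 w1=1 w3=1 w2=0 clk=1
  Δ1: clk:1→0
  (1Δ to stable)
t=16 Δ0: w6=1 w4=0 w7=0 w0=0 w5=0 w1=1 w3=1 w2=0 clk=0
  Δ1: clk:0→1
  Δ2: w6:1→0
  Δ3: w2:0→1
  (3Δ to stable)
t=17 Δ0: w6=0 w4=0 w7=0 w0=0 w5=0 w1=1 w3=1 w2=1 clk=1
  Δ1: clk:1→0
  (1Δ to stable)

3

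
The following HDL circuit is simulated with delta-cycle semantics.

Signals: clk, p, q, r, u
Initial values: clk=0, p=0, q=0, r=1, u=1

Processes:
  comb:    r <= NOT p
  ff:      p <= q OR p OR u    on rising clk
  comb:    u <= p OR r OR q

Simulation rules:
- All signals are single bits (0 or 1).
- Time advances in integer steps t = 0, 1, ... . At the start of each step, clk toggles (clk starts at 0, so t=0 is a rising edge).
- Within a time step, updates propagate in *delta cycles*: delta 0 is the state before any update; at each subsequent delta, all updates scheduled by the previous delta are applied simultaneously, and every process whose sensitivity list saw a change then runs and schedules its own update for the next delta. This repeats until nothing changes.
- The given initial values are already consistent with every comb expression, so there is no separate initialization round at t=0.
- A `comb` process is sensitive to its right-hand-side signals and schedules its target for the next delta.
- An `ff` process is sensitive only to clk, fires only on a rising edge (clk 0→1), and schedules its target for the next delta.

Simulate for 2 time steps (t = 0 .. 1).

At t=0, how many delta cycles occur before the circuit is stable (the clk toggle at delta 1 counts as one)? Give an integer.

3

t=0 Δ0: q=0 clk=0 r=1 p=0 u=1
  Δ1: clk:0→1
  Δ2: p:0→1
  Δ3: r:1→0
  (3Δ to stable)
t=1 Δ0: q=0 clk=1 r=0 p=1 u=1
  Δ1: clk:1→0
  (1Δ to stable)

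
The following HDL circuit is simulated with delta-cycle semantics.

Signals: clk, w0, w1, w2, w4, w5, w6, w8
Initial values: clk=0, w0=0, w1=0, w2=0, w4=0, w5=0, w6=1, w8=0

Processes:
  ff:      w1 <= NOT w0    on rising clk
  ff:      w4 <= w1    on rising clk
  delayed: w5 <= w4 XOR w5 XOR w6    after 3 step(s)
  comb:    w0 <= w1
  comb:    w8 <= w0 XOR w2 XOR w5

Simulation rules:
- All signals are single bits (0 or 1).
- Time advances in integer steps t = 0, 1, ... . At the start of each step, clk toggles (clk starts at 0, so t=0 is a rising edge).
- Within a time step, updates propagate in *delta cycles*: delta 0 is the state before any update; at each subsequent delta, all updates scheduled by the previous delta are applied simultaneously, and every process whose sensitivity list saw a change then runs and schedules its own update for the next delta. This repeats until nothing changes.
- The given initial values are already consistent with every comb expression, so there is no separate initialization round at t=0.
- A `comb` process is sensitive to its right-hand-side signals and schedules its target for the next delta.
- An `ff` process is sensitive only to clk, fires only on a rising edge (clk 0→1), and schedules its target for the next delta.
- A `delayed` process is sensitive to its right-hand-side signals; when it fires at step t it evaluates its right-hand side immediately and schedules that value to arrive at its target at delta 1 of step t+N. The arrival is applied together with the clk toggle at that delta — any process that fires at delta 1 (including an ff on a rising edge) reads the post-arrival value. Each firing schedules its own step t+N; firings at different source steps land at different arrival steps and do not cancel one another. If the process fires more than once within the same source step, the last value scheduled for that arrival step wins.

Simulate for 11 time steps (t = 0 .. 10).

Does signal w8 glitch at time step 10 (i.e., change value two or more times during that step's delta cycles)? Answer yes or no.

[bits: w2,w6,w4,clk,w1,w5,w0,w8]
t=0: Δ0=01000000 Δ1=01010000 Δ2=01011000 Δ3=01011010 Δ4=01011011 | 4Δ
t=1: Δ0=01011011 Δ1=01001011 | 1Δ
t=2: Δ0=01001011 Δ1=01011011 Δ2=01110011 Δ3=01110001 Δ4=01110000 | 4Δ
t=3: Δ0=01110000 Δ1=01100000 | 1Δ
t=4: Δ0=01100000 Δ1=01110000 Δ2=01011000 Δ3=01011010 Δ4=01011011 | 4Δ
t=5: Δ0=01011011 Δ1=01001011 | 1Δ
t=6: Δ0=01001011 Δ1=01011011 Δ2=01110011 Δ3=01110001 Δ4=01110000 | 4Δ
t=7: Δ0=01110000 Δ1=01100100 Δ2=01100101 | 2Δ
t=8: Δ0=01100101 Δ1=01110101 Δ2=01011101 Δ3=01011111 Δ4=01011110 | 4Δ
t=9: Δ0=01011110 Δ1=01001010 Δ2=01001011 | 2Δ
t=10: Δ0=01001011 Δ1=01011111 Δ2=01110110 Δ3=01110100 Δ4=01110101 | 4Δ

yes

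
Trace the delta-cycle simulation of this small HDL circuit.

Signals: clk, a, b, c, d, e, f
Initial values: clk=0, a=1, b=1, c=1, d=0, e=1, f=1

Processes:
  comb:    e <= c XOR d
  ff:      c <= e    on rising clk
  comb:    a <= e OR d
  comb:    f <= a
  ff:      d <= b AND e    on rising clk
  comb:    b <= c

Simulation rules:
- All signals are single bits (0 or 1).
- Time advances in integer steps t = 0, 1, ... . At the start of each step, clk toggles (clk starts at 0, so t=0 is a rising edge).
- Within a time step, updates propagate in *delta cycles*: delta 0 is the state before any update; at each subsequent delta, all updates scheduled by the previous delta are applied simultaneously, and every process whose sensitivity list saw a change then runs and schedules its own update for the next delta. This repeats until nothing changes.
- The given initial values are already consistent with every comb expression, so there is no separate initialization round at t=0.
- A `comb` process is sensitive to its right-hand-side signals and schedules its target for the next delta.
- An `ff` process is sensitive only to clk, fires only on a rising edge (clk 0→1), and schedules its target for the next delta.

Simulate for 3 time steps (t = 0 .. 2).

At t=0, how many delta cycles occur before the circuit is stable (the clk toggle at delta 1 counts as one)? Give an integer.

3

t0.Δ0 c=1 a=1 f=1 d=0 b=1 clk=0 e=1
t0.Δ1 c=1 a=1 f=1 d=0 b=1 clk=1 e=1
t0.Δ2 c=1 a=1 f=1 d=1 b=1 clk=1 e=1
t0.Δ3 c=1 a=1 f=1 d=1 b=1 clk=1 e=0
t1.Δ0 c=1 a=1 f=1 d=1 b=1 clk=1 e=0
t1.Δ1 c=1 a=1 f=1 d=1 b=1 clk=0 e=0
t2.Δ0 c=1 a=1 f=1 d=1 b=1 clk=0 e=0
t2.Δ1 c=1 a=1 f=1 d=1 b=1 clk=1 e=0
t2.Δ2 c=0 a=1 f=1 d=0 b=1 clk=1 e=0
t2.Δ3 c=0 a=0 f=1 d=0 b=0 clk=1 e=0
t2.Δ4 c=0 a=0 f=0 d=0 b=0 clk=1 e=0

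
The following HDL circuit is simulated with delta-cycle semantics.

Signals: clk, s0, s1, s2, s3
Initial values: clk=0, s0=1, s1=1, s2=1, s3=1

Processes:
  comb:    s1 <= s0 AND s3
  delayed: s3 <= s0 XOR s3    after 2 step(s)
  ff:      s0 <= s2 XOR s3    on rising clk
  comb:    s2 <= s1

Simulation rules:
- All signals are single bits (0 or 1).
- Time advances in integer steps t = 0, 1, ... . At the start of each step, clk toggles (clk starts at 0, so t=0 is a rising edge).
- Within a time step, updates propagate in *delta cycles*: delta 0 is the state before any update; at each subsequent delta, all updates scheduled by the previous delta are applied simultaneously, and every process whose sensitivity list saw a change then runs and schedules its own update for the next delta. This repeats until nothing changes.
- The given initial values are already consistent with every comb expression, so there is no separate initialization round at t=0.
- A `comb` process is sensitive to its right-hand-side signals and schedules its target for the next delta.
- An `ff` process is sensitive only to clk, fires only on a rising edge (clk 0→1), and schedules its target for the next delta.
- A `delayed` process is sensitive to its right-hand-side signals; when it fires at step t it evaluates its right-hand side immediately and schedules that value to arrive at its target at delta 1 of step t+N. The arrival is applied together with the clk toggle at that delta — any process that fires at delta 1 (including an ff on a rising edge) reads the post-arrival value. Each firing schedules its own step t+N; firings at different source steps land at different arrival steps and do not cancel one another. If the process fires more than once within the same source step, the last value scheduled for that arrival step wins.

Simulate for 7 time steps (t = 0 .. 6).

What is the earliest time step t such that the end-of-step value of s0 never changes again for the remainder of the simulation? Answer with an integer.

2

[bits: s1,s3,s0,s2,clk]
t=0: Δ0=11110 Δ1=11111 Δ2=11011 Δ3=01011 Δ4=01001 | 4Δ
t=1: Δ0=01001 Δ1=01000 | 1Δ
t=2: Δ0=01000 Δ1=01001 Δ2=01101 Δ3=11101 Δ4=11111 | 4Δ
t=3: Δ0=11111 Δ1=11110 | 1Δ
t=4: Δ0=11110 Δ1=10111 Δ2=00111 Δ3=00101 | 3Δ
t=5: Δ0=00101 Δ1=00100 | 1Δ
t=6: Δ0=00100 Δ1=01101 Δ2=11101 Δ3=11111 | 3Δ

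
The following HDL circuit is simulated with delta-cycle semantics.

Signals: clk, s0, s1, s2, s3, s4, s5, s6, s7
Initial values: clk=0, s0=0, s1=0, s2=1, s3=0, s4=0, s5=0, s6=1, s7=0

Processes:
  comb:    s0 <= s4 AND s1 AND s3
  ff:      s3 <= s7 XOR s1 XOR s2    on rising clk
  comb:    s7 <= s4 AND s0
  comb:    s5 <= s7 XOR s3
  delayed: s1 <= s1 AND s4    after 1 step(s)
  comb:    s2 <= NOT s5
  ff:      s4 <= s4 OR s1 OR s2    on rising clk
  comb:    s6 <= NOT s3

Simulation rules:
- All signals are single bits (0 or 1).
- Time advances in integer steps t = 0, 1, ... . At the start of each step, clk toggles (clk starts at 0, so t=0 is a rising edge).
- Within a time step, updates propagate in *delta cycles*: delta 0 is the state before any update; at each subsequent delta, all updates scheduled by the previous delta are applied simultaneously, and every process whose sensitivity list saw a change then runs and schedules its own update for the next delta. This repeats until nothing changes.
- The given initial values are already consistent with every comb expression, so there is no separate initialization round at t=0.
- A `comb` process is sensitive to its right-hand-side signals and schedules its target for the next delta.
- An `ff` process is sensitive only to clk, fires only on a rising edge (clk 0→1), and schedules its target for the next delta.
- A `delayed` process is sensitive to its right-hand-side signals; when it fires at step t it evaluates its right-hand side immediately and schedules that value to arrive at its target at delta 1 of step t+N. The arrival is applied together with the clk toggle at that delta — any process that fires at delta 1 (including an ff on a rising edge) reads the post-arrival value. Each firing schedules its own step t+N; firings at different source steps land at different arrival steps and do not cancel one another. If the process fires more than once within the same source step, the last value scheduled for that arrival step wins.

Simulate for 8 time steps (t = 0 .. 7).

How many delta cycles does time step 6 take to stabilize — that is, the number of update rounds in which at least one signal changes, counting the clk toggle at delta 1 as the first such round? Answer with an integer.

t0.Δ0 s7=0 s5=0 s2=1 s1=0 s4=0 clk=0 s6=1 s0=0 s3=0
t0.Δ1 s7=0 s5=0 s2=1 s1=0 s4=0 clk=1 s6=1 s0=0 s3=0
t0.Δ2 s7=0 s5=0 s2=1 s1=0 s4=1 clk=1 s6=1 s0=0 s3=1
t0.Δ3 s7=0 s5=1 s2=1 s1=0 s4=1 clk=1 s6=0 s0=0 s3=1
t0.Δ4 s7=0 s5=1 s2=0 s1=0 s4=1 clk=1 s6=0 s0=0 s3=1
t1.Δ0 s7=0 s5=1 s2=0 s1=0 s4=1 clk=1 s6=0 s0=0 s3=1
t1.Δ1 s7=0 s5=1 s2=0 s1=0 s4=1 clk=0 s6=0 s0=0 s3=1
t2.Δ0 s7=0 s5=1 s2=0 s1=0 s4=1 clk=0 s6=0 s0=0 s3=1
t2.Δ1 s7=0 s5=1 s2=0 s1=0 s4=1 clk=1 s6=0 s0=0 s3=1
t2.Δ2 s7=0 s5=1 s2=0 s1=0 s4=1 clk=1 s6=0 s0=0 s3=0
t2.Δ3 s7=0 s5=0 s2=0 s1=0 s4=1 clk=1 s6=1 s0=0 s3=0
t2.Δ4 s7=0 s5=0 s2=1 s1=0 s4=1 clk=1 s6=1 s0=0 s3=0
t3.Δ0 s7=0 s5=0 s2=1 s1=0 s4=1 clk=1 s6=1 s0=0 s3=0
t3.Δ1 s7=0 s5=0 s2=1 s1=0 s4=1 clk=0 s6=1 s0=0 s3=0
t4.Δ0 s7=0 s5=0 s2=1 s1=0 s4=1 clk=0 s6=1 s0=0 s3=0
t4.Δ1 s7=0 s5=0 s2=1 s1=0 s4=1 clk=1 s6=1 s0=0 s3=0
t4.Δ2 s7=0 s5=0 s2=1 s1=0 s4=1 clk=1 s6=1 s0=0 s3=1
t4.Δ3 s7=0 s5=1 s2=1 s1=0 s4=1 clk=1 s6=0 s0=0 s3=1
t4.Δ4 s7=0 s5=1 s2=0 s1=0 s4=1 clk=1 s6=0 s0=0 s3=1
t5.Δ0 s7=0 s5=1 s2=0 s1=0 s4=1 clk=1 s6=0 s0=0 s3=1
t5.Δ1 s7=0 s5=1 s2=0 s1=0 s4=1 clk=0 s6=0 s0=0 s3=1
t6.Δ0 s7=0 s5=1 s2=0 s1=0 s4=1 clk=0 s6=0 s0=0 s3=1
t6.Δ1 s7=0 s5=1 s2=0 s1=0 s4=1 clk=1 s6=0 s0=0 s3=1
t6.Δ2 s7=0 s5=1 s2=0 s1=0 s4=1 clk=1 s6=0 s0=0 s3=0
t6.Δ3 s7=0 s5=0 s2=0 s1=0 s4=1 clk=1 s6=1 s0=0 s3=0
t6.Δ4 s7=0 s5=0 s2=1 s1=0 s4=1 clk=1 s6=1 s0=0 s3=0
t7.Δ0 s7=0 s5=0 s2=1 s1=0 s4=1 clk=1 s6=1 s0=0 s3=0
t7.Δ1 s7=0 s5=0 s2=1 s1=0 s4=1 clk=0 s6=1 s0=0 s3=0

4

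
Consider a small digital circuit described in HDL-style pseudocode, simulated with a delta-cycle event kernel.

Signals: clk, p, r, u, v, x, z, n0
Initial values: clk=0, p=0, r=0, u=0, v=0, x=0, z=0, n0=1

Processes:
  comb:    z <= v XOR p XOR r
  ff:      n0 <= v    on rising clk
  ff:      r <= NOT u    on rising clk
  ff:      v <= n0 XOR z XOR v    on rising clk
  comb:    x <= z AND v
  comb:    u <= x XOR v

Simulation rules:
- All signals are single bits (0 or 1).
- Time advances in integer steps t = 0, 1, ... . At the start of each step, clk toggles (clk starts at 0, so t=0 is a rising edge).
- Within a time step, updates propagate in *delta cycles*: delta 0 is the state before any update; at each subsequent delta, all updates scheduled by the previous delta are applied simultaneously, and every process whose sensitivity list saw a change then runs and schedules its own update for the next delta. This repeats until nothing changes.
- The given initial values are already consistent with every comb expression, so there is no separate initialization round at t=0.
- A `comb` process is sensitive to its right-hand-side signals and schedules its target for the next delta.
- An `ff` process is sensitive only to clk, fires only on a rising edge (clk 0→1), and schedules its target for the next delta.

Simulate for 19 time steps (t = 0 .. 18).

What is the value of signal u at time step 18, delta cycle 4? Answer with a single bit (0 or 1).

t=0 Δ0: n0=1 x=0 v=0 p=0 r=0 u=0 z=0 clk=0
  Δ1: clk:0→1
  Δ2: n0:1→0, v:0→1, r:0→1
  Δ3: u:0→1
  (3Δ to stable)
t=1 Δ0: n0=0 x=0 v=1 p=0 r=1 u=1 z=0 clk=1
  Δ1: clk:1→0
  (1Δ to stable)
t=2 Δ0: n0=0 x=0 v=1 p=0 r=1 u=1 z=0 clk=0
  Δ1: clk:0→1
  Δ2: n0:0→1, r:1→0
  Δ3: z:0→1
  Δ4: x:0→1
  Δ5: u:1→0
  (5Δ to stable)
t=3 Δ0: n0=1 x=1 v=1 p=0 r=0 u=0 z=1 clk=1
  Δ1: clk:1→0
  (1Δ to stable)
t=4 Δ0: n0=1 x=1 v=1 p=0 r=0 u=0 z=1 clk=0
  Δ1: clk:0→1
  Δ2: r:0→1
  Δ3: z:1→0
  Δ4: x:1→0
  Δ5: u:0→1
  (5Δ to stable)
t=5 Δ0: n0=1 x=0 v=1 p=0 r=1 u=1 z=0 clk=1
  Δ1: clk:1→0
  (1Δ to stable)
t=6 Δ0: n0=1 x=0 v=1 p=0 r=1 u=1 z=0 clk=0
  Δ1: clk:0→1
  Δ2: v:1→0, r:1→0
  Δ3: u:1→0
  (3Δ to stable)
t=7 Δ0: n0=1 x=0 v=0 p=0 r=0 u=0 z=0 clk=1
  Δ1: clk:1→0
  (1Δ to stable)
t=8 Δ0: n0=1 x=0 v=0 p=0 r=0 u=0 z=0 clk=0
  Δ1: clk:0→1
  Δ2: n0:1→0, v:0→1, r:0→1
  Δ3: u:0→1
  (3Δ to stable)
t=9 Δ0: n0=0 x=0 v=1 p=0 r=1 u=1 z=0 clk=1
  Δ1: clk:1→0
  (1Δ to stable)
t=10 Δ0: n0=0 x=0 v=1 p=0 r=1 u=1 z=0 clk=0
  Δ1: clk:0→1
  Δ2: n0:0→1, r:1→0
  Δ3: z:0→1
  Δ4: x:0→1
  Δ5: u:1→0
  (5Δ to stable)
t=11 Δ0: n0=1 x=1 v=1 p=0 r=0 u=0 z=1 clk=1
  Δ1: clk:1→0
  (1Δ to stable)
t=12 Δ0: n0=1 x=1 v=1 p=0 r=0 u=0 z=1 clk=0
  Δ1: clk:0→1
  Δ2: r:0→1
  Δ3: z:1→0
  Δ4: x:1→0
  Δ5: u:0→1
  (5Δ to stable)
t=13 Δ0: n0=1 x=0 v=1 p=0 r=1 u=1 z=0 clk=1
  Δ1: clk:1→0
  (1Δ to stable)
t=14 Δ0: n0=1 x=0 v=1 p=0 r=1 u=1 z=0 clk=0
  Δ1: clk:0→1
  Δ2: v:1→0, r:1→0
  Δ3: u:1→0
  (3Δ to stable)
t=15 Δ0: n0=1 x=0 v=0 p=0 r=0 u=0 z=0 clk=1
  Δ1: clk:1→0
  (1Δ to stable)
t=16 Δ0: n0=1 x=0 v=0 p=0 r=0 u=0 z=0 clk=0
  Δ1: clk:0→1
  Δ2: n0:1→0, v:0→1, r:0→1
  Δ3: u:0→1
  (3Δ to stable)
t=17 Δ0: n0=0 x=0 v=1 p=0 r=1 u=1 z=0 clk=1
  Δ1: clk:1→0
  (1Δ to stable)
t=18 Δ0: n0=0 x=0 v=1 p=0 r=1 u=1 z=0 clk=0
  Δ1: clk:0→1
  Δ2: n0:0→1, r:1→0
  Δ3: z:0→1
  Δ4: x:0→1
  Δ5: u:1→0
  (5Δ to stable)

1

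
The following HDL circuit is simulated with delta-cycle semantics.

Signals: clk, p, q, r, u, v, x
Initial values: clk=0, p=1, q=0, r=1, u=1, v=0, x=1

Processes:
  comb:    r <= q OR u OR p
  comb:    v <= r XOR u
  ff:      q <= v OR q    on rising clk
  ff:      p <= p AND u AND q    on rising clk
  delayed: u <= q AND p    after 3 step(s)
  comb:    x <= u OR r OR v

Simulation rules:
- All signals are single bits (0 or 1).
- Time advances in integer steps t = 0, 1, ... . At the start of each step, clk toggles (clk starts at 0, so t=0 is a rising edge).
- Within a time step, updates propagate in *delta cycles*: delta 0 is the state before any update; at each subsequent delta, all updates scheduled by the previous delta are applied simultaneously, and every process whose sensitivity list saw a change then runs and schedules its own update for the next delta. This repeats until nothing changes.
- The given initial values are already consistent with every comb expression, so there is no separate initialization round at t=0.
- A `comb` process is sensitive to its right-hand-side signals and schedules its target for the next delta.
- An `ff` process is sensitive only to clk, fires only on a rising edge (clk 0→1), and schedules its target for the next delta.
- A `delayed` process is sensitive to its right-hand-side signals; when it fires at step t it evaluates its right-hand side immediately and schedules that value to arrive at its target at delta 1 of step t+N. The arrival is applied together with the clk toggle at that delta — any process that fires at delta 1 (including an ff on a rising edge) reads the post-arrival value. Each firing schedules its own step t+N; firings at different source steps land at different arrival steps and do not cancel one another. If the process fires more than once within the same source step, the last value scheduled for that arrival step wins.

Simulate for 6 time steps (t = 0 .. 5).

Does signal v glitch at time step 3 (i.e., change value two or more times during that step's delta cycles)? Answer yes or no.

t0.Δ0 r=1 q=0 x=1 clk=0 u=1 p=1 v=0
t0.Δ1 r=1 q=0 x=1 clk=1 u=1 p=1 v=0
t0.Δ2 r=1 q=0 x=1 clk=1 u=1 p=0 v=0
t1.Δ0 r=1 q=0 x=1 clk=1 u=1 p=0 v=0
t1.Δ1 r=1 q=0 x=1 clk=0 u=1 p=0 v=0
t2.Δ0 r=1 q=0 x=1 clk=0 u=1 p=0 v=0
t2.Δ1 r=1 q=0 x=1 clk=1 u=1 p=0 v=0
t3.Δ0 r=1 q=0 x=1 clk=1 u=1 p=0 v=0
t3.Δ1 r=1 q=0 x=1 clk=0 u=0 p=0 v=0
t3.Δ2 r=0 q=0 x=1 clk=0 u=0 p=0 v=1
t3.Δ3 r=0 q=0 x=1 clk=0 u=0 p=0 v=0
t3.Δ4 r=0 q=0 x=0 clk=0 u=0 p=0 v=0
t4.Δ0 r=0 q=0 x=0 clk=0 u=0 p=0 v=0
t4.Δ1 r=0 q=0 x=0 clk=1 u=0 p=0 v=0
t5.Δ0 r=0 q=0 x=0 clk=1 u=0 p=0 v=0
t5.Δ1 r=0 q=0 x=0 clk=0 u=0 p=0 v=0

yes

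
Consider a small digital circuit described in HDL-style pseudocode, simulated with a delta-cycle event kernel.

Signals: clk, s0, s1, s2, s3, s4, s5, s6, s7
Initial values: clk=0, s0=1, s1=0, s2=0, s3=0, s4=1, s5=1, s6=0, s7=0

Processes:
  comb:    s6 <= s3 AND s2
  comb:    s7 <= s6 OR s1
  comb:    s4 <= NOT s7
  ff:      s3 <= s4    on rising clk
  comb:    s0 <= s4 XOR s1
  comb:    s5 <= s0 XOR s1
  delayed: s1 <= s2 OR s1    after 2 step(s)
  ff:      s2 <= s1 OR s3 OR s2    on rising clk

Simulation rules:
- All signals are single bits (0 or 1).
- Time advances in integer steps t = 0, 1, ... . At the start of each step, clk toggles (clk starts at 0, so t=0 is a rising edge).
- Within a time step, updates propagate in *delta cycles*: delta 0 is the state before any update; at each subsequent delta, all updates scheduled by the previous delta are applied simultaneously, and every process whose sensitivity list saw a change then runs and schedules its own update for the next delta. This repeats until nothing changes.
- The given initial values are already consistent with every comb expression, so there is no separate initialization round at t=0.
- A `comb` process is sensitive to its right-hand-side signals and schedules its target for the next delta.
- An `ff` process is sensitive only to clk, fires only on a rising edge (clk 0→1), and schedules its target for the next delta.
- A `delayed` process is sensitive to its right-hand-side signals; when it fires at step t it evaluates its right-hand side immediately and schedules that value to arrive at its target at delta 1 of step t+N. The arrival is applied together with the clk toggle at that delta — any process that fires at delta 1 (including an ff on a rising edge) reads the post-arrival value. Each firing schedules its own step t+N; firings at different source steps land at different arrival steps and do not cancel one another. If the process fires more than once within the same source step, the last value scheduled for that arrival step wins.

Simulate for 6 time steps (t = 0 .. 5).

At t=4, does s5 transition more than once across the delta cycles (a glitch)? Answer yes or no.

yes

[bits: s2,s6,s1,s0,s7,clk,s4,s3,s5]
t=0: Δ0=000100101 Δ1=000101101 Δ2=000101111 | 2Δ
t=1: Δ0=000101111 Δ1=000100111 | 1Δ
t=2: Δ0=000100111 Δ1=000101111 Δ2=100101111 Δ3=110101111 Δ4=110111111 Δ5=110111011 Δ6=110011011 Δ7=110011010 | 7Δ
t=3: Δ0=110011010 Δ1=110010010 | 1Δ
t=4: Δ0=110010010 Δ1=111011010 Δ2=111111001 Δ3=101111000 | 3Δ
t=5: Δ0=101111000 Δ1=101110000 | 1Δ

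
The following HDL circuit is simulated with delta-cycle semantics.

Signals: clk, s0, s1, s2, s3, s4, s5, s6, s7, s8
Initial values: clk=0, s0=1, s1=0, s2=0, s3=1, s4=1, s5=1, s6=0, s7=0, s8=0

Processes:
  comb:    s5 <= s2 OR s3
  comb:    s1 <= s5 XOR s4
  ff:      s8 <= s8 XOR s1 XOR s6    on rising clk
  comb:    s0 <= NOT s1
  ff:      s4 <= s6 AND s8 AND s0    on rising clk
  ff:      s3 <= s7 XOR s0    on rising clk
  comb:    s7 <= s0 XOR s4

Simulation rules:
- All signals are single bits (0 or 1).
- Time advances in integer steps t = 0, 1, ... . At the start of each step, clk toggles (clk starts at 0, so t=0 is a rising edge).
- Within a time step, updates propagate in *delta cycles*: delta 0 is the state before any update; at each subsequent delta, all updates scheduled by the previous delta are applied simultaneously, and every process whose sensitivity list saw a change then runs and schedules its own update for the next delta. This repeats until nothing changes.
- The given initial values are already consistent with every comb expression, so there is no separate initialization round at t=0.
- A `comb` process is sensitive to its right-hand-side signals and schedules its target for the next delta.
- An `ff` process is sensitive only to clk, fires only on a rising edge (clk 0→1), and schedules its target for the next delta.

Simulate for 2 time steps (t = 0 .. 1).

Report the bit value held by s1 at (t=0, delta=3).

1

[bits: s0,s7,s2,s4,s1,s6,s8,s3,s5,clk]
t=0: Δ0=1001000110 Δ1=1001000111 Δ2=1000000111 Δ3=1100100111 Δ4=0100100111 Δ5=0000100111 | 5Δ
t=1: Δ0=0000100111 Δ1=0000100110 | 1Δ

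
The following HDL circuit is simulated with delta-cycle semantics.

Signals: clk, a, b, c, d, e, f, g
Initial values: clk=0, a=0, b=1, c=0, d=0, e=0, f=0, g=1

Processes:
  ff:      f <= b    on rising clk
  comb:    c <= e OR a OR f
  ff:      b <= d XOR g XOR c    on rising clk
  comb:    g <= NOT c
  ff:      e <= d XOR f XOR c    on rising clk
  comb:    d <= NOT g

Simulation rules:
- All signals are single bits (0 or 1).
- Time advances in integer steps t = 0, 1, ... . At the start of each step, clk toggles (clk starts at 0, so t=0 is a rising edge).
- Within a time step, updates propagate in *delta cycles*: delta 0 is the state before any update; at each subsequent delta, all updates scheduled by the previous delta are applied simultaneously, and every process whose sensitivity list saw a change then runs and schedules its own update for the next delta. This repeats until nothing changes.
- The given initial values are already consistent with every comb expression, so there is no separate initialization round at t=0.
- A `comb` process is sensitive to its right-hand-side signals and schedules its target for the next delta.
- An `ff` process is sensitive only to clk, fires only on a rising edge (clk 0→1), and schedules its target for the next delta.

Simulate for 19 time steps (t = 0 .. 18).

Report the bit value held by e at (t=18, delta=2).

t0.Δ0 d=0 c=0 b=1 e=0 f=0 clk=0 g=1 a=0
t0.Δ1 d=0 c=0 b=1 e=0 f=0 clk=1 g=1 a=0
t0.Δ2 d=0 c=0 b=1 e=0 f=1 clk=1 g=1 a=0
t0.Δ3 d=0 c=1 b=1 e=0 f=1 clk=1 g=1 a=0
t0.Δ4 d=0 c=1 b=1 e=0 f=1 clk=1 g=0 a=0
t0.Δ5 d=1 c=1 b=1 e=0 f=1 clk=1 g=0 a=0
t1.Δ0 d=1 c=1 b=1 e=0 f=1 clk=1 g=0 a=0
t1.Δ1 d=1 c=1 b=1 e=0 f=1 clk=0 g=0 a=0
t2.Δ0 d=1 c=1 b=1 e=0 f=1 clk=0 g=0 a=0
t2.Δ1 d=1 c=1 b=1 e=0 f=1 clk=1 g=0 a=0
t2.Δ2 d=1 c=1 b=0 e=1 f=1 clk=1 g=0 a=0
t3.Δ0 d=1 c=1 b=0 e=1 f=1 clk=1 g=0 a=0
t3.Δ1 d=1 c=1 b=0 e=1 f=1 clk=0 g=0 a=0
t4.Δ0 d=1 c=1 b=0 e=1 f=1 clk=0 g=0 a=0
t4.Δ1 d=1 c=1 b=0 e=1 f=1 clk=1 g=0 a=0
t4.Δ2 d=1 c=1 b=0 e=1 f=0 clk=1 g=0 a=0
t5.Δ0 d=1 c=1 b=0 e=1 f=0 clk=1 g=0 a=0
t5.Δ1 d=1 c=1 b=0 e=1 f=0 clk=0 g=0 a=0
t6.Δ0 d=1 c=1 b=0 e=1 f=0 clk=0 g=0 a=0
t6.Δ1 d=1 c=1 b=0 e=1 f=0 clk=1 g=0 a=0
t6.Δ2 d=1 c=1 b=0 e=0 f=0 clk=1 g=0 a=0
t6.Δ3 d=1 c=0 b=0 e=0 f=0 clk=1 g=0 a=0
t6.Δ4 d=1 c=0 b=0 e=0 f=0 clk=1 g=1 a=0
t6.Δ5 d=0 c=0 b=0 e=0 f=0 clk=1 g=1 a=0
t7.Δ0 d=0 c=0 b=0 e=0 f=0 clk=1 g=1 a=0
t7.Δ1 d=0 c=0 b=0 e=0 f=0 clk=0 g=1 a=0
t8.Δ0 d=0 c=0 b=0 e=0 f=0 clk=0 g=1 a=0
t8.Δ1 d=0 c=0 b=0 e=0 f=0 clk=1 g=1 a=0
t8.Δ2 d=0 c=0 b=1 e=0 f=0 clk=1 g=1 a=0
t9.Δ0 d=0 c=0 b=1 e=0 f=0 clk=1 g=1 a=0
t9.Δ1 d=0 c=0 b=1 e=0 f=0 clk=0 g=1 a=0
t10.Δ0 d=0 c=0 b=1 e=0 f=0 clk=0 g=1 a=0
t10.Δ1 d=0 c=0 b=1 e=0 f=0 clk=1 g=1 a=0
t10.Δ2 d=0 c=0 b=1 e=0 f=1 clk=1 g=1 a=0
t10.Δ3 d=0 c=1 b=1 e=0 f=1 clk=1 g=1 a=0
t10.Δ4 d=0 c=1 b=1 e=0 f=1 clk=1 g=0 a=0
t10.Δ5 d=1 c=1 b=1 e=0 f=1 clk=1 g=0 a=0
t11.Δ0 d=1 c=1 b=1 e=0 f=1 clk=1 g=0 a=0
t11.Δ1 d=1 c=1 b=1 e=0 f=1 clk=0 g=0 a=0
t12.Δ0 d=1 c=1 b=1 e=0 f=1 clk=0 g=0 a=0
t12.Δ1 d=1 c=1 b=1 e=0 f=1 clk=1 g=0 a=0
t12.Δ2 d=1 c=1 b=0 e=1 f=1 clk=1 g=0 a=0
t13.Δ0 d=1 c=1 b=0 e=1 f=1 clk=1 g=0 a=0
t13.Δ1 d=1 c=1 b=0 e=1 f=1 clk=0 g=0 a=0
t14.Δ0 d=1 c=1 b=0 e=1 f=1 clk=0 g=0 a=0
t14.Δ1 d=1 c=1 b=0 e=1 f=1 clk=1 g=0 a=0
t14.Δ2 d=1 c=1 b=0 e=1 f=0 clk=1 g=0 a=0
t15.Δ0 d=1 c=1 b=0 e=1 f=0 clk=1 g=0 a=0
t15.Δ1 d=1 c=1 b=0 e=1 f=0 clk=0 g=0 a=0
t16.Δ0 d=1 c=1 b=0 e=1 f=0 clk=0 g=0 a=0
t16.Δ1 d=1 c=1 b=0 e=1 f=0 clk=1 g=0 a=0
t16.Δ2 d=1 c=1 b=0 e=0 f=0 clk=1 g=0 a=0
t16.Δ3 d=1 c=0 b=0 e=0 f=0 clk=1 g=0 a=0
t16.Δ4 d=1 c=0 b=0 e=0 f=0 clk=1 g=1 a=0
t16.Δ5 d=0 c=0 b=0 e=0 f=0 clk=1 g=1 a=0
t17.Δ0 d=0 c=0 b=0 e=0 f=0 clk=1 g=1 a=0
t17.Δ1 d=0 c=0 b=0 e=0 f=0 clk=0 g=1 a=0
t18.Δ0 d=0 c=0 b=0 e=0 f=0 clk=0 g=1 a=0
t18.Δ1 d=0 c=0 b=0 e=0 f=0 clk=1 g=1 a=0
t18.Δ2 d=0 c=0 b=1 e=0 f=0 clk=1 g=1 a=0

0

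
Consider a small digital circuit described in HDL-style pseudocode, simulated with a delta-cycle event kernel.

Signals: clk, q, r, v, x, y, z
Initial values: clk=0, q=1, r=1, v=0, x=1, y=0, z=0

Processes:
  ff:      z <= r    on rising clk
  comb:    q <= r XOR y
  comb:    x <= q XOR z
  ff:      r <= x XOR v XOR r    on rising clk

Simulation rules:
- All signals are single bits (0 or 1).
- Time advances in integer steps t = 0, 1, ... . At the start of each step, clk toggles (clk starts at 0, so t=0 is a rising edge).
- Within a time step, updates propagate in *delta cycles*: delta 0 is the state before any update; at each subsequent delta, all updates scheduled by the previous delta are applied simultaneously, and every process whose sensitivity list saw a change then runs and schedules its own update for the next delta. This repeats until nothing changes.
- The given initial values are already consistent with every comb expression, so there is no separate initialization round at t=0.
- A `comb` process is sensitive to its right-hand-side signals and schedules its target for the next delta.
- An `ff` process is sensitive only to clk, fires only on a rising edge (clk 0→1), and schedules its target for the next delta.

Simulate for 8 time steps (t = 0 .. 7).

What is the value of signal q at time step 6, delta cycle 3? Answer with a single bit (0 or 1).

t=0 Δ0: r=1 z=0 x=1 v=0 clk=0 q=1 y=0
  Δ1: clk:0→1
  Δ2: r:1→0, z:0→1
  Δ3: x:1→0, q:1→0
  Δ4: x:0→1
  (4Δ to stable)
t=1 Δ0: r=0 z=1 x=1 v=0 clk=1 q=0 y=0
  Δ1: clk:1→0
  (1Δ to stable)
t=2 Δ0: r=0 z=1 x=1 v=0 clk=0 q=0 y=0
  Δ1: clk:0→1
  Δ2: r:0→1, z:1→0
  Δ3: x:1→0, q:0→1
  Δ4: x:0→1
  (4Δ to stable)
t=3 Δ0: r=1 z=0 x=1 v=0 clk=1 q=1 y=0
  Δ1: clk:1→0
  (1Δ to stable)
t=4 Δ0: r=1 z=0 x=1 v=0 clk=0 q=1 y=0
  Δ1: clk:0→1
  Δ2: r:1→0, z:0→1
  Δ3: x:1→0, q:1→0
  Δ4: x:0→1
  (4Δ to stable)
t=5 Δ0: r=0 z=1 x=1 v=0 clk=1 q=0 y=0
  Δ1: clk:1→0
  (1Δ to stable)
t=6 Δ0: r=0 z=1 x=1 v=0 clk=0 q=0 y=0
  Δ1: clk:0→1
  Δ2: r:0→1, z:1→0
  Δ3: x:1→0, q:0→1
  Δ4: x:0→1
  (4Δ to stable)
t=7 Δ0: r=1 z=0 x=1 v=0 clk=1 q=1 y=0
  Δ1: clk:1→0
  (1Δ to stable)

1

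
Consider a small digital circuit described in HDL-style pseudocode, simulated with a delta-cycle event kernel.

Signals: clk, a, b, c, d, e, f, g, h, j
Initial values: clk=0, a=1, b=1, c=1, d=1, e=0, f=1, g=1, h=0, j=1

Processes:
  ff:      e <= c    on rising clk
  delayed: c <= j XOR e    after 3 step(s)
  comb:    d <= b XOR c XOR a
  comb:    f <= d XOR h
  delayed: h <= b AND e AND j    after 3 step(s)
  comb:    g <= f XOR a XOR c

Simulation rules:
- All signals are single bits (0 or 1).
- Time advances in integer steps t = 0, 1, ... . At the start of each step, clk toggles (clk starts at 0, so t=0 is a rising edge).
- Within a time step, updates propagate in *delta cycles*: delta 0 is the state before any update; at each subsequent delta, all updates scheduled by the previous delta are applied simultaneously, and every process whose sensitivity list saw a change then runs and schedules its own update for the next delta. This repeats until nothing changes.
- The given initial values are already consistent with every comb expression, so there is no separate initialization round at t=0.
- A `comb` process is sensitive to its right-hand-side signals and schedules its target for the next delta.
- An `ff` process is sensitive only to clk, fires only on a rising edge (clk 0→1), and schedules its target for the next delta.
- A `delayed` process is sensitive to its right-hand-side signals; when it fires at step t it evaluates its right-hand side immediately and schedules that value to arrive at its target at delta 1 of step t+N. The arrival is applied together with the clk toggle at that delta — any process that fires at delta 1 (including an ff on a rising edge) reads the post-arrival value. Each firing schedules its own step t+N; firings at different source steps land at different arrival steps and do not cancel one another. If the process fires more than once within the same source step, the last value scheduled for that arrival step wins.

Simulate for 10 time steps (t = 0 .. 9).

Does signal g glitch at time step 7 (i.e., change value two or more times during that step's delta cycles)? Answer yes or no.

t0.Δ0 j=1 f=1 e=0 b=1 h=0 clk=0 g=1 d=1 c=1 a=1
t0.Δ1 j=1 f=1 e=0 b=1 h=0 clk=1 g=1 d=1 c=1 a=1
t0.Δ2 j=1 f=1 e=1 b=1 h=0 clk=1 g=1 d=1 c=1 a=1
t1.Δ0 j=1 f=1 e=1 b=1 h=0 clk=1 g=1 d=1 c=1 a=1
t1.Δ1 j=1 f=1 e=1 b=1 h=0 clk=0 g=1 d=1 c=1 a=1
t2.Δ0 j=1 f=1 e=1 b=1 h=0 clk=0 g=1 d=1 c=1 a=1
t2.Δ1 j=1 f=1 e=1 b=1 h=0 clk=1 g=1 d=1 c=1 a=1
t3.Δ0 j=1 f=1 e=1 b=1 h=0 clk=1 g=1 d=1 c=1 a=1
t3.Δ1 j=1 f=1 e=1 b=1 h=1 clk=0 g=1 d=1 c=0 a=1
t3.Δ2 j=1 f=0 e=1 b=1 h=1 clk=0 g=0 d=0 c=0 a=1
t3.Δ3 j=1 f=1 e=1 b=1 h=1 clk=0 g=1 d=0 c=0 a=1
t3.Δ4 j=1 f=1 e=1 b=1 h=1 clk=0 g=0 d=0 c=0 a=1
t4.Δ0 j=1 f=1 e=1 b=1 h=1 clk=0 g=0 d=0 c=0 a=1
t4.Δ1 j=1 f=1 e=1 b=1 h=1 clk=1 g=0 d=0 c=0 a=1
t4.Δ2 j=1 f=1 e=0 b=1 h=1 clk=1 g=0 d=0 c=0 a=1
t5.Δ0 j=1 f=1 e=0 b=1 h=1 clk=1 g=0 d=0 c=0 a=1
t5.Δ1 j=1 f=1 e=0 b=1 h=1 clk=0 g=0 d=0 c=0 a=1
t6.Δ0 j=1 f=1 e=0 b=1 h=1 clk=0 g=0 d=0 c=0 a=1
t6.Δ1 j=1 f=1 e=0 b=1 h=1 clk=1 g=0 d=0 c=0 a=1
t7.Δ0 j=1 f=1 e=0 b=1 h=1 clk=1 g=0 d=0 c=0 a=1
t7.Δ1 j=1 f=1 e=0 b=1 h=0 clk=0 g=0 d=0 c=1 a=1
t7.Δ2 j=1 f=0 e=0 b=1 h=0 clk=0 g=1 d=1 c=1 a=1
t7.Δ3 j=1 f=1 e=0 b=1 h=0 clk=0 g=0 d=1 c=1 a=1
t7.Δ4 j=1 f=1 e=0 b=1 h=0 clk=0 g=1 d=1 c=1 a=1
t8.Δ0 j=1 f=1 e=0 b=1 h=0 clk=0 g=1 d=1 c=1 a=1
t8.Δ1 j=1 f=1 e=0 b=1 h=0 clk=1 g=1 d=1 c=1 a=1
t8.Δ2 j=1 f=1 e=1 b=1 h=0 clk=1 g=1 d=1 c=1 a=1
t9.Δ0 j=1 f=1 e=1 b=1 h=0 clk=1 g=1 d=1 c=1 a=1
t9.Δ1 j=1 f=1 e=1 b=1 h=0 clk=0 g=1 d=1 c=1 a=1

yes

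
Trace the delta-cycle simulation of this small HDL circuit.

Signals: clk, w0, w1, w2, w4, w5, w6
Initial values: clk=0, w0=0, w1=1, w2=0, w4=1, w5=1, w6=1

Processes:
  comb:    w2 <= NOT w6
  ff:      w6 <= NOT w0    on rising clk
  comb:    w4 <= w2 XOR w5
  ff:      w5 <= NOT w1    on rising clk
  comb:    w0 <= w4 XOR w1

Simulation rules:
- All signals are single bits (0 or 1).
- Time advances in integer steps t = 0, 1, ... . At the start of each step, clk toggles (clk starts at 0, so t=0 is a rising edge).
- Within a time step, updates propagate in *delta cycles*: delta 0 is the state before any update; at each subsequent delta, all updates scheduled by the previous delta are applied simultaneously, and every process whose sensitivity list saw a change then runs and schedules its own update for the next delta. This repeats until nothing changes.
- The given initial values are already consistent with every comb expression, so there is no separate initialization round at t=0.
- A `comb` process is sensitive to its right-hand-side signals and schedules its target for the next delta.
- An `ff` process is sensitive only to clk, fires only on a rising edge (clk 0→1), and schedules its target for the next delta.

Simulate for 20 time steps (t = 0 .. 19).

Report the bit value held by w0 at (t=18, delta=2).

1

t=0 Δ0: w5=1 w0=0 clk=0 w4=1 w1=1 w2=0 w6=1
  Δ1: clk:0→1
  Δ2: w5:1→0
  Δ3: w4:1→0
  Δ4: w0:0→1
  (4Δ to stable)
t=1 Δ0: w5=0 w0=1 clk=1 w4=0 w1=1 w2=0 w6=1
  Δ1: clk:1→0
  (1Δ to stable)
t=2 Δ0: w5=0 w0=1 clk=0 w4=0 w1=1 w2=0 w6=1
  Δ1: clk:0→1
  Δ2: w6:1→0
  Δ3: w2:0→1
  Δ4: w4:0→1
  Δ5: w0:1→0
  (5Δ to stable)
t=3 Δ0: w5=0 w0=0 clk=1 w4=1 w1=1 w2=1 w6=0
  Δ1: clk:1→0
  (1Δ to stable)
t=4 Δ0: w5=0 w0=0 clk=0 w4=1 w1=1 w2=1 w6=0
  Δ1: clk:0→1
  Δ2: w6:0→1
  Δ3: w2:1→0
  Δ4: w4:1→0
  Δ5: w0:0→1
  (5Δ to stable)
t=5 Δ0: w5=0 w0=1 clk=1 w4=0 w1=1 w2=0 w6=1
  Δ1: clk:1→0
  (1Δ to stable)
t=6 Δ0: w5=0 w0=1 clk=0 w4=0 w1=1 w2=0 w6=1
  Δ1: clk:0→1
  Δ2: w6:1→0
  Δ3: w2:0→1
  Δ4: w4:0→1
  Δ5: w0:1→0
  (5Δ to stable)
t=7 Δ0: w5=0 w0=0 clk=1 w4=1 w1=1 w2=1 w6=0
  Δ1: clk:1→0
  (1Δ to stable)
t=8 Δ0: w5=0 w0=0 clk=0 w4=1 w1=1 w2=1 w6=0
  Δ1: clk:0→1
  Δ2: w6:0→1
  Δ3: w2:1→0
  Δ4: w4:1→0
  Δ5: w0:0→1
  (5Δ to stable)
t=9 Δ0: w5=0 w0=1 clk=1 w4=0 w1=1 w2=0 w6=1
  Δ1: clk:1→0
  (1Δ to stable)
t=10 Δ0: w5=0 w0=1 clk=0 w4=0 w1=1 w2=0 w6=1
  Δ1: clk:0→1
  Δ2: w6:1→0
  Δ3: w2:0→1
  Δ4: w4:0→1
  Δ5: w0:1→0
  (5Δ to stable)
t=11 Δ0: w5=0 w0=0 clk=1 w4=1 w1=1 w2=1 w6=0
  Δ1: clk:1→0
  (1Δ to stable)
t=12 Δ0: w5=0 w0=0 clk=0 w4=1 w1=1 w2=1 w6=0
  Δ1: clk:0→1
  Δ2: w6:0→1
  Δ3: w2:1→0
  Δ4: w4:1→0
  Δ5: w0:0→1
  (5Δ to stable)
t=13 Δ0: w5=0 w0=1 clk=1 w4=0 w1=1 w2=0 w6=1
  Δ1: clk:1→0
  (1Δ to stable)
t=14 Δ0: w5=0 w0=1 clk=0 w4=0 w1=1 w2=0 w6=1
  Δ1: clk:0→1
  Δ2: w6:1→0
  Δ3: w2:0→1
  Δ4: w4:0→1
  Δ5: w0:1→0
  (5Δ to stable)
t=15 Δ0: w5=0 w0=0 clk=1 w4=1 w1=1 w2=1 w6=0
  Δ1: clk:1→0
  (1Δ to stable)
t=16 Δ0: w5=0 w0=0 clk=0 w4=1 w1=1 w2=1 w6=0
  Δ1: clk:0→1
  Δ2: w6:0→1
  Δ3: w2:1→0
  Δ4: w4:1→0
  Δ5: w0:0→1
  (5Δ to stable)
t=17 Δ0: w5=0 w0=1 clk=1 w4=0 w1=1 w2=0 w6=1
  Δ1: clk:1→0
  (1Δ to stable)
t=18 Δ0: w5=0 w0=1 clk=0 w4=0 w1=1 w2=0 w6=1
  Δ1: clk:0→1
  Δ2: w6:1→0
  Δ3: w2:0→1
  Δ4: w4:0→1
  Δ5: w0:1→0
  (5Δ to stable)
t=19 Δ0: w5=0 w0=0 clk=1 w4=1 w1=1 w2=1 w6=0
  Δ1: clk:1→0
  (1Δ to stable)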